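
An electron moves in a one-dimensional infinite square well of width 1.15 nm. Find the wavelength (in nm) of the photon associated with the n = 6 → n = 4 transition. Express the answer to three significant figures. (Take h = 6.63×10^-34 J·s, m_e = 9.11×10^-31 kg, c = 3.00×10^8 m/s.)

λ = 218 nm

E_1 = h²/(8m_eL²) = 4.561×10^-20 J, so ΔE = (6² − 4²)E_1 = 9.122×10^-19 J.
λ = hc/ΔE = (6.63×10^-34·3.00×10^8)/9.122×10^-19 = 2.18×10^-7 m = 218 nm.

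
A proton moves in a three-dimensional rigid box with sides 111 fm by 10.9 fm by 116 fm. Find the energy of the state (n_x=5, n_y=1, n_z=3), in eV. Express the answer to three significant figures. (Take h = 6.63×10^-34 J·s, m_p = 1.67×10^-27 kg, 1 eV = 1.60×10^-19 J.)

For a 3D rectangular well E = (h²/8m_p)·Σ n_i²/L_i² = (6.63×10^-34)²/(8·1.67×10^-27) · [5²/(111 fm)² + 1²/(10.9 fm)² + 3²/(116 fm)²].
Evaluating gives E = 3.657×10^-13 J = 2.29×10^6 eV.

E = 2.29×10^6 eV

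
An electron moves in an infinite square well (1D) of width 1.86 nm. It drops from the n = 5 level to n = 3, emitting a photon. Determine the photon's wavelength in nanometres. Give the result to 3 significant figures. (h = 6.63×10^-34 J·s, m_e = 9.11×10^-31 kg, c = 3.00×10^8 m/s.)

λ = 713 nm

E_1 = h²/(8m_eL²) = 1.743×10^-20 J, so ΔE = (5² − 3²)E_1 = 2.789×10^-19 J.
λ = hc/ΔE = (6.63×10^-34·3.00×10^8)/2.789×10^-19 = 7.13×10^-7 m = 713 nm.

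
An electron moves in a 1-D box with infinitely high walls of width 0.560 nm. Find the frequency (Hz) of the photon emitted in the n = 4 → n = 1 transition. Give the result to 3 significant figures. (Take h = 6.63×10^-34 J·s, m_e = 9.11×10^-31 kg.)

f = 4.35×10^15 Hz

E_1 = h²/(8m_eL²) = 1.923×10^-19 J and ΔE = (4² − 1²)E_1 = 2.884×10^-18 J.
f = ΔE/h = 2.884×10^-18/6.63×10^-34 = 4.35×10^15 Hz.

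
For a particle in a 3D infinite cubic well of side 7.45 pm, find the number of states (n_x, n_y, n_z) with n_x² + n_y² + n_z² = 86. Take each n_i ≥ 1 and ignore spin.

The level has n_x² + n_y² + n_z² = 86. The ordered positive-integer solutions are (1, 2, 9), (1, 6, 7), (1, 7, 6), (1, 9, 2), (2, 1, 9), (2, 9, 1), (5, 5, 6), (5, 6, 5), (6, 1, 7), (6, 5, 5), (6, 7, 1), (7, 1, 6), (7, 6, 1), (9, 1, 2), (9, 2, 1).
That gives 15 states.

degeneracy = 15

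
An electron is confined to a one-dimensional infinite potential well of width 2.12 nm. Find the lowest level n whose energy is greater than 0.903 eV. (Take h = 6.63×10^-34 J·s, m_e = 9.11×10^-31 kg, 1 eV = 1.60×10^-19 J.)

n = 4

E_1 = h²/(8m_eL²) = 1.342×10^-20 J = 0.08388 eV.
Need n² > 0.903/0.08388 = 10.77, i.e. n > 3.282.
The smallest integer satisfying this is n = 4.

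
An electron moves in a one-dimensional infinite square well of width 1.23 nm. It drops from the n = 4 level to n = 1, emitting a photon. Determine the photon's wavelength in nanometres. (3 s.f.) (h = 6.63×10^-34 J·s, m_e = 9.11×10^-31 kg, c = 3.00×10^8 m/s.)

λ = 333 nm

E_1 = h²/(8m_eL²) = 3.987×10^-20 J, so ΔE = (4² − 1²)E_1 = 5.980×10^-19 J.
λ = hc/ΔE = (6.63×10^-34·3.00×10^8)/5.980×10^-19 = 3.33×10^-7 m = 333 nm.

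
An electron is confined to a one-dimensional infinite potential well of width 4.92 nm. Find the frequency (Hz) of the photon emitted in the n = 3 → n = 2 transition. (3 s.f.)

f = 1.88×10^13 Hz

E_1 = h²/(8m_eL²) = 2.489×10^-21 J and ΔE = (3² − 2²)E_1 = 1.244×10^-20 J.
f = ΔE/h = 1.244×10^-20/6.626×10^-34 = 1.88×10^13 Hz.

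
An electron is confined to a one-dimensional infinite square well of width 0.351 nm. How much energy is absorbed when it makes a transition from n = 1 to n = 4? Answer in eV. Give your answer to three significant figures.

|ΔE| = 45.8 eV

E_1 = h²/(8m_eL²) = 4.890×10^-19 J.
|ΔE| = |1² − 4²|·E_1 = 15·4.890×10^-19 J = 7.335×10^-18 J = 45.8 eV.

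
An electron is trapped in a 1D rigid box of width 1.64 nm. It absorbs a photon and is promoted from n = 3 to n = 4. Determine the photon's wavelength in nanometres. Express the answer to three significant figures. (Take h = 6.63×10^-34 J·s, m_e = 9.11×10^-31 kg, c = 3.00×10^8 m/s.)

λ = 1.27×10^3 nm

E_1 = h²/(8m_eL²) = 2.242×10^-20 J, so ΔE = (4² − 3²)E_1 = 1.569×10^-19 J.
λ = hc/ΔE = (6.63×10^-34·3.00×10^8)/1.569×10^-19 = 1.27×10^-6 m = 1.27×10^3 nm.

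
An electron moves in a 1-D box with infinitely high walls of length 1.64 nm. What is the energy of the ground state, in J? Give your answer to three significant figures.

E_1 = 2.24×10^-20 J

For an infinite well E_n = n²h²/(8m_eL²), so E_1 = h²/(8m_eL²) = (6.626×10^-34)²/(8·9.109×10^-31·(1.64×10^-9 m)²) = 2.240×10^-20 J.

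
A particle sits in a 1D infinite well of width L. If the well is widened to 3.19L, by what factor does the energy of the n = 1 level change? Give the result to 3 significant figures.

0.0983

E_n ∝ 1/L², so the energy scales by 1/3.19² = 0.0983.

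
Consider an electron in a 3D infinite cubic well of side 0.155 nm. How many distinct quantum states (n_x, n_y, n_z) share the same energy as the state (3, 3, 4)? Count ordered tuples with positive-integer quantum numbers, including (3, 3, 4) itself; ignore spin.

The level has n_x² + n_y² + n_z² = 34. The ordered positive-integer solutions are (3, 3, 4), (3, 4, 3), (4, 3, 3).
That gives 3 states.

degeneracy = 3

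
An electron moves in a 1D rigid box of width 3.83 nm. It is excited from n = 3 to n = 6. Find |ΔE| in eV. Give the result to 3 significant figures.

|ΔE| = 0.692 eV

E_1 = h²/(8m_eL²) = 4.107×10^-21 J.
|ΔE| = |3² − 6²|·E_1 = 27·4.107×10^-21 J = 1.109×10^-19 J = 0.692 eV.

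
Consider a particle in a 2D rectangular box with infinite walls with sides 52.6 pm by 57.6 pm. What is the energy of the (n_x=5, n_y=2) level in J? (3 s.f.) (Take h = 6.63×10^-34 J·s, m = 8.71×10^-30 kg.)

E = 6.46×10^-17 J

For a 2D rectangular well E = (h²/8m)·Σ n_i²/L_i² = (6.63×10^-34)²/(8·8.71×10^-30) · [5²/(52.6 pm)² + 2²/(57.6 pm)²].
Evaluating gives E = 6.46×10^-17 J.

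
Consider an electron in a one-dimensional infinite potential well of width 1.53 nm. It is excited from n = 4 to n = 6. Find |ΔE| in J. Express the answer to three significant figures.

|ΔE| = 5.15×10^-19 J

E_1 = h²/(8m_eL²) = 2.574×10^-20 J.
|ΔE| = |4² − 6²|·E_1 = 20·2.574×10^-20 J = 5.15×10^-19 J.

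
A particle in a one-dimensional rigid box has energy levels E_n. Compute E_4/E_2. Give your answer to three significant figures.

E_n ∝ n², so E_4/E_2 = 4²/2² = 16/4 = 4.00.

4.00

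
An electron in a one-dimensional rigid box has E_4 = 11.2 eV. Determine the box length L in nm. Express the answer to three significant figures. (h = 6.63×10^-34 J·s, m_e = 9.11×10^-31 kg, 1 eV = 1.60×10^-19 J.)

From E_n = n²h²/(8m_eL²), L = n·h/√(8m_eE_n).
E_4 = 11.2 eV = 1.792×10^-18 J, so L = 4·6.63×10^-34/√(8·9.11×10^-31·1.792×10^-18) = 7.34×10^-10 m = 0.734 nm.

L = 0.734 nm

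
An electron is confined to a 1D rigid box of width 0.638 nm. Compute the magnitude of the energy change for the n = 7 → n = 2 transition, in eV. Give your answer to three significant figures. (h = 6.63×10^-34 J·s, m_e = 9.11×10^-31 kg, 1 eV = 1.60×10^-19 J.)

|ΔE| = 41.7 eV

E_1 = h²/(8m_eL²) = 1.482×10^-19 J.
|ΔE| = |7² − 2²|·E_1 = 45·1.482×10^-19 J = 6.669×10^-18 J = 41.7 eV.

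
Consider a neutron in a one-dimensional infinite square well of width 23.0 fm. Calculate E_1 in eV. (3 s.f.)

E_1 = 3.87×10^5 eV

For an infinite well E_n = n²h²/(8m_nL²), so E_1 = h²/(8m_nL²) = (6.626×10^-34)²/(8·1.675×10^-27·(2.30×10^-14 m)²) = 6.194×10^-14 J.
Converting, E_1 = 6.194×10^-14 J / (1.602×10^-19 J/eV) = 3.87×10^5 eV.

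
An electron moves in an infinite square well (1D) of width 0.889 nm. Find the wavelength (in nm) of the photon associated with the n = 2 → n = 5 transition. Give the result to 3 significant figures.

E_1 = h²/(8m_eL²) = 7.623×10^-20 J, so ΔE = (5² − 2²)E_1 = 1.601×10^-18 J.
λ = hc/ΔE = (6.626×10^-34·2.998×10^8)/1.601×10^-18 = 1.24×10^-7 m = 124 nm.

λ = 124 nm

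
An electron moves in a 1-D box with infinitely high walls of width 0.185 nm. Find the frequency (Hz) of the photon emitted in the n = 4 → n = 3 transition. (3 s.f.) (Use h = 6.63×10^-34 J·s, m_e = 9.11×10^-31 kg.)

E_1 = h²/(8m_eL²) = 1.762×10^-18 J and ΔE = (4² − 3²)E_1 = 1.233×10^-17 J.
f = ΔE/h = 1.233×10^-17/6.63×10^-34 = 1.86×10^16 Hz.

f = 1.86×10^16 Hz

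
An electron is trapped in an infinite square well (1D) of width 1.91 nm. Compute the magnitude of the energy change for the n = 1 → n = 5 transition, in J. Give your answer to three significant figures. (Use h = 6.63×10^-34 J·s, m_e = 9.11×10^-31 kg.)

|ΔE| = 3.97×10^-19 J

E_1 = h²/(8m_eL²) = 1.653×10^-20 J.
|ΔE| = |1² − 5²|·E_1 = 24·1.653×10^-20 J = 3.97×10^-19 J.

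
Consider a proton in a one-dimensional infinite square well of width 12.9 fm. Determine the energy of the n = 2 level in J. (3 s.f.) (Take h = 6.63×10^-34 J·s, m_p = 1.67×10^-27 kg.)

E_2 = 7.91×10^-13 J

For an infinite well E_n = n²h²/(8m_pL²), so E_1 = h²/(8m_pL²) = (6.63×10^-34)²/(8·1.67×10^-27·(1.29×10^-14 m)²) = 1.977×10^-13 J.
Then E_2 = 2²·E_1 = 4·1.977×10^-13 J = 7.91×10^-13 J.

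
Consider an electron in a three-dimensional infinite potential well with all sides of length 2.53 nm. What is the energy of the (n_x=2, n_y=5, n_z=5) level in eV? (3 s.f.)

For a 3D rectangular well E = (h²/8m_e)·Σ n_i²/L_i² = (6.626×10^-34)²/(8·9.109×10^-31) · [2²/(2.53 nm)² + 5²/(2.53 nm)² + 5²/(2.53 nm)²].
Evaluating gives E = 5.083×10^-19 J = 3.17 eV.

E = 3.17 eV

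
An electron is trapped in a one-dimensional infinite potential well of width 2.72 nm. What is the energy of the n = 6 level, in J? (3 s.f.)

For an infinite well E_n = n²h²/(8m_eL²), so E_1 = h²/(8m_eL²) = (6.626×10^-34)²/(8·9.109×10^-31·(2.72×10^-9 m)²) = 8.143×10^-21 J.
Then E_6 = 6²·E_1 = 36·8.143×10^-21 J = 2.93×10^-19 J.

E_6 = 2.93×10^-19 J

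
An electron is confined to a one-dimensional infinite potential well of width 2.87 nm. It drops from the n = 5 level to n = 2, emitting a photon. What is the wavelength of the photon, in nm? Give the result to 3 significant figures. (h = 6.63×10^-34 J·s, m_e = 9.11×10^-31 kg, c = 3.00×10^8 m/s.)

E_1 = h²/(8m_eL²) = 7.322×10^-21 J, so ΔE = (5² − 2²)E_1 = 1.538×10^-19 J.
λ = hc/ΔE = (6.63×10^-34·3.00×10^8)/1.538×10^-19 = 1.29×10^-6 m = 1.29×10^3 nm.

λ = 1.29×10^3 nm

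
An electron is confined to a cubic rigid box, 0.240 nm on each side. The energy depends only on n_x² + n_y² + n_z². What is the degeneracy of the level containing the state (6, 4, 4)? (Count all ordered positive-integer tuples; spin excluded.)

degeneracy = 3

The level has n_x² + n_y² + n_z² = 68. The ordered positive-integer solutions are (4, 4, 6), (4, 6, 4), (6, 4, 4).
That gives 3 states.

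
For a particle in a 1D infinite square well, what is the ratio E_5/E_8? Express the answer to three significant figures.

0.391

E_n ∝ n², so E_5/E_8 = 5²/8² = 25/64 = 0.391.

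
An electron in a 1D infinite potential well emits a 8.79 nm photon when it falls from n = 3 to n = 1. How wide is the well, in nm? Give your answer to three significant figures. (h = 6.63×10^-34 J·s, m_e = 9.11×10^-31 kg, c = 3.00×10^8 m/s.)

L = 0.146 nm

The photon carries ΔE = hc/λ = 6.63×10^-34·3.00×10^8/8.79×10^-9 m = 2.263×10^-17 J.
Since ΔE = (3² − 1²)E_1, E_1 = 2.829×10^-18 J, and L = h/√(8m_eE_1) = 1.46×10^-10 m = 0.146 nm.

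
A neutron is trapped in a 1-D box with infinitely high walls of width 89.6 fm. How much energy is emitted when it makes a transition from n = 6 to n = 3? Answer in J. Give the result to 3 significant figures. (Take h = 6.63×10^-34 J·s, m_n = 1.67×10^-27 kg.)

E_1 = h²/(8m_nL²) = 4.098×10^-15 J.
|ΔE| = |6² − 3²|·E_1 = 27·4.098×10^-15 J = 1.11×10^-13 J.

|ΔE| = 1.11×10^-13 J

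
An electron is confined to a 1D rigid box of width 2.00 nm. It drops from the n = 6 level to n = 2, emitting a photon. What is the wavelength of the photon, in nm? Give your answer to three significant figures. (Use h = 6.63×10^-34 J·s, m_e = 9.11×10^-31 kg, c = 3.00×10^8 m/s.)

λ = 412 nm

E_1 = h²/(8m_eL²) = 1.508×10^-20 J, so ΔE = (6² − 2²)E_1 = 4.826×10^-19 J.
λ = hc/ΔE = (6.63×10^-34·3.00×10^8)/4.826×10^-19 = 4.12×10^-7 m = 412 nm.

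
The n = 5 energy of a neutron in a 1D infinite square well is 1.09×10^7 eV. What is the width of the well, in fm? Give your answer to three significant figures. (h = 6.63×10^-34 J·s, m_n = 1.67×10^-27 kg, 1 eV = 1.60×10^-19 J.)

From E_n = n²h²/(8m_nL²), L = n·h/√(8m_nE_n).
E_5 = 1.09×10^7 eV = 1.744×10^-12 J, so L = 5·6.63×10^-34/√(8·1.67×10^-27·1.744×10^-12) = 2.17×10^-14 m = 21.7 fm.

L = 21.7 fm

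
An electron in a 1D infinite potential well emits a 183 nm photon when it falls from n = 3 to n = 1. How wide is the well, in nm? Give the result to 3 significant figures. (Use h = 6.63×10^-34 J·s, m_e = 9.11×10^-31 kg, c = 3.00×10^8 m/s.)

L = 0.666 nm

The photon carries ΔE = hc/λ = 6.63×10^-34·3.00×10^8/1.83×10^-7 m = 1.087×10^-18 J.
Since ΔE = (3² − 1²)E_1, E_1 = 1.359×10^-19 J, and L = h/√(8m_eE_1) = 6.66×10^-10 m = 0.666 nm.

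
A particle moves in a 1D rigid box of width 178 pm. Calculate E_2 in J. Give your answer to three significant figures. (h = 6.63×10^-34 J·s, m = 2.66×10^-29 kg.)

E_2 = 2.61×10^-19 J

For an infinite well E_n = n²h²/(8mL²), so E_1 = h²/(8mL²) = (6.63×10^-34)²/(8·2.66×10^-29·(1.78×10^-10 m)²) = 6.520×10^-20 J.
Then E_2 = 2²·E_1 = 4·6.520×10^-20 J = 2.61×10^-19 J.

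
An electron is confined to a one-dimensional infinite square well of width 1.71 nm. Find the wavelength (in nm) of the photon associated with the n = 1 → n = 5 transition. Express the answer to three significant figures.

λ = 402 nm

E_1 = h²/(8m_eL²) = 2.060×10^-20 J, so ΔE = (5² − 1²)E_1 = 4.944×10^-19 J.
λ = hc/ΔE = (6.626×10^-34·2.998×10^8)/4.944×10^-19 = 4.02×10^-7 m = 402 nm.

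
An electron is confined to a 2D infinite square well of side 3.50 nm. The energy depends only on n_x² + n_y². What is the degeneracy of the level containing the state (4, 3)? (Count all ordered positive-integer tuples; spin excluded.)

degeneracy = 2

The level has n_x² + n_y² = 25. The ordered positive-integer solutions are (3, 4), (4, 3).
That gives 2 states.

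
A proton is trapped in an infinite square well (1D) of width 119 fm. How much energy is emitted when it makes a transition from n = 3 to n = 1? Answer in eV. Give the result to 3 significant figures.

E_1 = h²/(8m_pL²) = 2.316×10^-15 J.
|ΔE| = |3² − 1²|·E_1 = 8·2.316×10^-15 J = 1.853×10^-14 J = 1.16×10^5 eV.

|ΔE| = 1.16×10^5 eV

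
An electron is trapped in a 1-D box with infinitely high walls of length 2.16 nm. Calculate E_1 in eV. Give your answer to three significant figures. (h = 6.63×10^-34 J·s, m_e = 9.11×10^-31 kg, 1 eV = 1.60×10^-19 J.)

For an infinite well E_n = n²h²/(8m_eL²), so E_1 = h²/(8m_eL²) = (6.63×10^-34)²/(8·9.11×10^-31·(2.16×10^-9 m)²) = 1.293×10^-20 J.
Converting, E_1 = 1.293×10^-20 J / (1.60×10^-19 J/eV) = 0.0808 eV.

E_1 = 0.0808 eV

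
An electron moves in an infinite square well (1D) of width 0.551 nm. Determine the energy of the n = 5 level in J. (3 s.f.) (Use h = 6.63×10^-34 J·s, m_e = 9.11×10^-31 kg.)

For an infinite well E_n = n²h²/(8m_eL²), so E_1 = h²/(8m_eL²) = (6.63×10^-34)²/(8·9.11×10^-31·(5.51×10^-10 m)²) = 1.987×10^-19 J.
Then E_5 = 5²·E_1 = 25·1.987×10^-19 J = 4.97×10^-18 J.

E_5 = 4.97×10^-18 J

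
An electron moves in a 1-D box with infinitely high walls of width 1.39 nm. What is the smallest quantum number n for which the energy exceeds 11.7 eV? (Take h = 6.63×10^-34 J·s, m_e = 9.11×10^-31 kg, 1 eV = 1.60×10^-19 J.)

n = 8

E_1 = h²/(8m_eL²) = 3.122×10^-20 J = 0.1951 eV.
Need n² > 11.7/0.1951 = 59.97, i.e. n > 7.744.
The smallest integer satisfying this is n = 8.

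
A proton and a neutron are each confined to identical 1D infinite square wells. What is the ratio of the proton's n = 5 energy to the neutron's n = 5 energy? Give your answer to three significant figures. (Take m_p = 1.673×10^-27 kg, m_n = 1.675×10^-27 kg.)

E_n ∝ 1/m at fixed n and L, so the ratio is m_n/m_p = 1.675×10^-27/1.673×10^-27 = 1.00.

1.00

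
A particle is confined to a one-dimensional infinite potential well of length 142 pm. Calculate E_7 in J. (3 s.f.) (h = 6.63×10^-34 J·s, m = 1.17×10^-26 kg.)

For an infinite well E_n = n²h²/(8mL²), so E_1 = h²/(8mL²) = (6.63×10^-34)²/(8·1.17×10^-26·(1.42×10^-10 m)²) = 2.329×10^-22 J.
Then E_7 = 7²·E_1 = 49·2.329×10^-22 J = 1.14×10^-20 J.

E_7 = 1.14×10^-20 J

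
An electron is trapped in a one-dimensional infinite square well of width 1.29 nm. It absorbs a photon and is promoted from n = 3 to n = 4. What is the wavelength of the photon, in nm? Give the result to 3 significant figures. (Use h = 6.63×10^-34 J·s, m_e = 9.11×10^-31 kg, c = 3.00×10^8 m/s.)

E_1 = h²/(8m_eL²) = 3.624×10^-20 J, so ΔE = (4² − 3²)E_1 = 2.537×10^-19 J.
λ = hc/ΔE = (6.63×10^-34·3.00×10^8)/2.537×10^-19 = 7.84×10^-7 m = 784 nm.

λ = 784 nm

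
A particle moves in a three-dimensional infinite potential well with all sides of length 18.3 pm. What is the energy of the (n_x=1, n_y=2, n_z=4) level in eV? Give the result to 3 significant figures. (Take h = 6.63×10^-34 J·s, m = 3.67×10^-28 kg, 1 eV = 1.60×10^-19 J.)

For a 3D rectangular well E = (h²/8m)·Σ n_i²/L_i² = (6.63×10^-34)²/(8·3.67×10^-28) · [1²/(18.3 pm)² + 2²/(18.3 pm)² + 4²/(18.3 pm)²].
Evaluating gives E = 9.388×10^-18 J = 58.7 eV.

E = 58.7 eV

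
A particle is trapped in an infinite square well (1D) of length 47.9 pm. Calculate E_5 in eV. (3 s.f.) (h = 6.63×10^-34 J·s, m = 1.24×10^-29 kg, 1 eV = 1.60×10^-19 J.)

E_5 = 302 eV

For an infinite well E_n = n²h²/(8mL²), so E_1 = h²/(8mL²) = (6.63×10^-34)²/(8·1.24×10^-29·(4.79×10^-11 m)²) = 1.931×10^-18 J.
Then E_5 = 5²·E_1 = 25·1.931×10^-18 J = 4.827×10^-17 J.
Converting, E_5 = 4.827×10^-17 J / (1.60×10^-19 J/eV) = 302 eV.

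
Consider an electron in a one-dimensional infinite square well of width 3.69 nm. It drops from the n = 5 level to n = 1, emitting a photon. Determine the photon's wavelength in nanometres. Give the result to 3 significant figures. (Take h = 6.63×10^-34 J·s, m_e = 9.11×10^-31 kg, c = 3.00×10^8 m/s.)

E_1 = h²/(8m_eL²) = 4.430×10^-21 J, so ΔE = (5² − 1²)E_1 = 1.063×10^-19 J.
λ = hc/ΔE = (6.63×10^-34·3.00×10^8)/1.063×10^-19 = 1.87×10^-6 m = 1.87×10^3 nm.

λ = 1.87×10^3 nm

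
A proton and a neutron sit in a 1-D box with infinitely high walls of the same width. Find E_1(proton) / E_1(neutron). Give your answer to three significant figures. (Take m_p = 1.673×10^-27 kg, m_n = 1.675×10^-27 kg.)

1.00

E_n ∝ 1/m at fixed n and L, so the ratio is m_n/m_p = 1.675×10^-27/1.673×10^-27 = 1.00.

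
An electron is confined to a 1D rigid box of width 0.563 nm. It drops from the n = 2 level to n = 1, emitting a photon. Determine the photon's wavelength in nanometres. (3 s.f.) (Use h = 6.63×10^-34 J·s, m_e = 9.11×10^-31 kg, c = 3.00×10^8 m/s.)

λ = 348 nm

E_1 = h²/(8m_eL²) = 1.903×10^-19 J, so ΔE = (2² − 1²)E_1 = 5.709×10^-19 J.
λ = hc/ΔE = (6.63×10^-34·3.00×10^8)/5.709×10^-19 = 3.48×10^-7 m = 348 nm.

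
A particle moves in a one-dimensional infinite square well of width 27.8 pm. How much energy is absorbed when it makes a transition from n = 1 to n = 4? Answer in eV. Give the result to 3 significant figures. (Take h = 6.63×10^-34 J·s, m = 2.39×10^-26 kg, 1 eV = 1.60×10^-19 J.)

E_1 = h²/(8mL²) = 2.975×10^-21 J.
|ΔE| = |1² − 4²|·E_1 = 15·2.975×10^-21 J = 4.462×10^-20 J = 0.279 eV.

|ΔE| = 0.279 eV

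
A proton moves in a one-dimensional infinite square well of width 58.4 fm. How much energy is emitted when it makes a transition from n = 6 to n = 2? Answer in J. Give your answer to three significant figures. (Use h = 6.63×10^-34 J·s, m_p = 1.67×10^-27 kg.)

E_1 = h²/(8m_pL²) = 9.647×10^-15 J.
|ΔE| = |6² − 2²|·E_1 = 32·9.647×10^-15 J = 3.09×10^-13 J.

|ΔE| = 3.09×10^-13 J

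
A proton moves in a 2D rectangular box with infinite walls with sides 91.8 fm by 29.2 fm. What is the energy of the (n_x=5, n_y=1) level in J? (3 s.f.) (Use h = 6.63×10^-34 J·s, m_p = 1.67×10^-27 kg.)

E = 1.36×10^-13 J

For a 2D rectangular well E = (h²/8m_p)·Σ n_i²/L_i² = (6.63×10^-34)²/(8·1.67×10^-27) · [5²/(91.8 fm)² + 1²/(29.2 fm)²].
Evaluating gives E = 1.36×10^-13 J.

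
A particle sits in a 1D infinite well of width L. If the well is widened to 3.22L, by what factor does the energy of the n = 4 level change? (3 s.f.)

0.0964

E_n ∝ 1/L², so the energy scales by 1/3.22² = 0.0964.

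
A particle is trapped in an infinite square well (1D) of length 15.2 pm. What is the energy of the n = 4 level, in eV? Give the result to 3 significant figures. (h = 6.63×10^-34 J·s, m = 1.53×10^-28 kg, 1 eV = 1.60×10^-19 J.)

For an infinite well E_n = n²h²/(8mL²), so E_1 = h²/(8mL²) = (6.63×10^-34)²/(8·1.53×10^-28·(1.52×10^-11 m)²) = 1.554×10^-18 J.
Then E_4 = 4²·E_1 = 16·1.554×10^-18 J = 2.486×10^-17 J.
Converting, E_4 = 2.486×10^-17 J / (1.60×10^-19 J/eV) = 155 eV.

E_4 = 155 eV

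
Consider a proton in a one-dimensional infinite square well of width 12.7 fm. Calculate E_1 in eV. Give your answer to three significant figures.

For an infinite well E_n = n²h²/(8m_pL²), so E_1 = h²/(8m_pL²) = (6.626×10^-34)²/(8·1.673×10^-27·(1.27×10^-14 m)²) = 2.034×10^-13 J.
Converting, E_1 = 2.034×10^-13 J / (1.602×10^-19 J/eV) = 1.27×10^6 eV.

E_1 = 1.27×10^6 eV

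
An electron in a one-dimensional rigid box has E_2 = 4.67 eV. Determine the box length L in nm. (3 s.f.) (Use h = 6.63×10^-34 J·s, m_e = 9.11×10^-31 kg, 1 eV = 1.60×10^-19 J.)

L = 0.568 nm

From E_n = n²h²/(8m_eL²), L = n·h/√(8m_eE_n).
E_2 = 4.67 eV = 7.472×10^-19 J, so L = 2·6.63×10^-34/√(8·9.11×10^-31·7.472×10^-19) = 5.68×10^-10 m = 0.568 nm.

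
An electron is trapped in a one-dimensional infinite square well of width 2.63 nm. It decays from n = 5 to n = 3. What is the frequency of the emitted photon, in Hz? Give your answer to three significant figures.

E_1 = h²/(8m_eL²) = 8.710×10^-21 J and ΔE = (5² − 3²)E_1 = 1.394×10^-19 J.
f = ΔE/h = 1.394×10^-19/6.626×10^-34 = 2.10×10^14 Hz.

f = 2.10×10^14 Hz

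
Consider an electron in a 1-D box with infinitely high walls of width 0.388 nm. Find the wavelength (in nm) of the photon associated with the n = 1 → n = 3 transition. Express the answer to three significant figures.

λ = 62.0 nm

E_1 = h²/(8m_eL²) = 4.002×10^-19 J, so ΔE = (3² − 1²)E_1 = 3.202×10^-18 J.
λ = hc/ΔE = (6.626×10^-34·2.998×10^8)/3.202×10^-18 = 6.20×10^-8 m = 62.0 nm.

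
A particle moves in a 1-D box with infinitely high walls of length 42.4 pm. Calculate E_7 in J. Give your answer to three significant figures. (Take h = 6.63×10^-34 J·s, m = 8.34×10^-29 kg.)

For an infinite well E_n = n²h²/(8mL²), so E_1 = h²/(8mL²) = (6.63×10^-34)²/(8·8.34×10^-29·(4.24×10^-11 m)²) = 3.665×10^-19 J.
Then E_7 = 7²·E_1 = 49·3.665×10^-19 J = 1.80×10^-17 J.

E_7 = 1.80×10^-17 J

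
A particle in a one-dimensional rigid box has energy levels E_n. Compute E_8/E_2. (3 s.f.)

16.0

E_n ∝ n², so E_8/E_2 = 8²/2² = 64/4 = 16.0.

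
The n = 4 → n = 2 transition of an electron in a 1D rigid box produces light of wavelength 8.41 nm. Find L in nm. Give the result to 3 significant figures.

The photon carries ΔE = hc/λ = 6.626×10^-34·2.998×10^8/8.41×10^-9 m = 2.362×10^-17 J.
Since ΔE = (4² − 2²)E_1, E_1 = 1.968×10^-18 J, and L = h/√(8m_eE_1) = 1.75×10^-10 m = 0.175 nm.

L = 0.175 nm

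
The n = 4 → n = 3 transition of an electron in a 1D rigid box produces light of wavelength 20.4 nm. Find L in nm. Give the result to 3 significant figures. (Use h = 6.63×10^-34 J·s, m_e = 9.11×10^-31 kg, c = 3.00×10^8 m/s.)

L = 0.208 nm

The photon carries ΔE = hc/λ = 6.63×10^-34·3.00×10^8/2.04×10^-8 m = 9.750×10^-18 J.
Since ΔE = (4² − 3²)E_1, E_1 = 1.393×10^-18 J, and L = h/√(8m_eE_1) = 2.08×10^-10 m = 0.208 nm.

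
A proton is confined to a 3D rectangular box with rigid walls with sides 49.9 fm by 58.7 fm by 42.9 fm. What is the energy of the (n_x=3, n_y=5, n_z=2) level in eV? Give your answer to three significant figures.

E = 2.67×10^6 eV

For a 3D rectangular well E = (h²/8m_p)·Σ n_i²/L_i² = (6.626×10^-34)²/(8·1.673×10^-27) · [3²/(49.9 fm)² + 5²/(58.7 fm)² + 2²/(42.9 fm)²].
Evaluating gives E = 4.279×10^-13 J = 2.67×10^6 eV.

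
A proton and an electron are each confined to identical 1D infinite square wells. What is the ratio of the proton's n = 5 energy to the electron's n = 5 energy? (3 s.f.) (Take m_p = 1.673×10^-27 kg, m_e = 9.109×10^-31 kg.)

E_n ∝ 1/m at fixed n and L, so the ratio is m_e/m_p = 9.109×10^-31/1.673×10^-27 = 5.44×10^-4.

5.44×10^-4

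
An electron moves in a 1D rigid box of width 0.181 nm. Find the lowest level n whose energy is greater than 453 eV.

E_1 = h²/(8m_eL²) = 1.839×10^-18 J = 11.48 eV.
Need n² > 453/11.48 = 39.46, i.e. n > 6.282.
The smallest integer satisfying this is n = 7.

n = 7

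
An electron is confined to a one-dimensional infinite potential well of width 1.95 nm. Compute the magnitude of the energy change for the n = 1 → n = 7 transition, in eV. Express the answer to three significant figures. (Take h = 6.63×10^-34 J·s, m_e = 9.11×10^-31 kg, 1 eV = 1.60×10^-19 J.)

|ΔE| = 4.76 eV

E_1 = h²/(8m_eL²) = 1.586×10^-20 J.
|ΔE| = |1² − 7²|·E_1 = 48·1.586×10^-20 J = 7.613×10^-19 J = 4.76 eV.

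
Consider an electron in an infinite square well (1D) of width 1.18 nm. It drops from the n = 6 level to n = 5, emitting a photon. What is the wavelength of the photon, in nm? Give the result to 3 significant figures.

E_1 = h²/(8m_eL²) = 4.327×10^-20 J, so ΔE = (6² − 5²)E_1 = 4.760×10^-19 J.
λ = hc/ΔE = (6.626×10^-34·2.998×10^8)/4.760×10^-19 = 4.17×10^-7 m = 417 nm.

λ = 417 nm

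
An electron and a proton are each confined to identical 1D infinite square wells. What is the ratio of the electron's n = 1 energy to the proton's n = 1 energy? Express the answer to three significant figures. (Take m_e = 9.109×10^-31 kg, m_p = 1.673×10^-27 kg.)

1.84×10^3

E_n ∝ 1/m at fixed n and L, so the ratio is m_p/m_e = 1.673×10^-27/9.109×10^-31 = 1.84×10^3.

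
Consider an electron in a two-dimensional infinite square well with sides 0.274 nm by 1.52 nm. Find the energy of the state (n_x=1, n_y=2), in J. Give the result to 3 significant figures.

For a 2D rectangular well E = (h²/8m_e)·Σ n_i²/L_i² = (6.626×10^-34)²/(8·9.109×10^-31) · [1²/(0.274 nm)² + 2²/(1.52 nm)²].
Evaluating gives E = 9.07×10^-19 J.

E = 9.07×10^-19 J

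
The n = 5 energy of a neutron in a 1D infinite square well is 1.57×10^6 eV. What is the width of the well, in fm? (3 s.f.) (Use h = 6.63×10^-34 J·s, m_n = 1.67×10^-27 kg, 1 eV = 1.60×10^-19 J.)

L = 57.2 fm

From E_n = n²h²/(8m_nL²), L = n·h/√(8m_nE_n).
E_5 = 1.57×10^6 eV = 2.512×10^-13 J, so L = 5·6.63×10^-34/√(8·1.67×10^-27·2.512×10^-13) = 5.72×10^-14 m = 57.2 fm.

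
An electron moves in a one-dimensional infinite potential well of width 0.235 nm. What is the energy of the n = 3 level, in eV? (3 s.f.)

E_3 = 61.3 eV

For an infinite well E_n = n²h²/(8m_eL²), so E_1 = h²/(8m_eL²) = (6.626×10^-34)²/(8·9.109×10^-31·(2.35×10^-10 m)²) = 1.091×10^-18 J.
Then E_3 = 3²·E_1 = 9·1.091×10^-18 J = 9.819×10^-18 J.
Converting, E_3 = 9.819×10^-18 J / (1.602×10^-19 J/eV) = 61.3 eV.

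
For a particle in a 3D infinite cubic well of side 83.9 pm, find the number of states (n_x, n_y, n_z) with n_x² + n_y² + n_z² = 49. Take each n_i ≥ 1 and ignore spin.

The level has n_x² + n_y² + n_z² = 49. The ordered positive-integer solutions are (2, 3, 6), (2, 6, 3), (3, 2, 6), (3, 6, 2), (6, 2, 3), (6, 3, 2).
That gives 6 states.

degeneracy = 6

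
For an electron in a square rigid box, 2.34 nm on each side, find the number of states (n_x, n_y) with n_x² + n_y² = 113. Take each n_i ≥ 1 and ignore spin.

degeneracy = 2

The level has n_x² + n_y² = 113. The ordered positive-integer solutions are (7, 8), (8, 7).
That gives 2 states.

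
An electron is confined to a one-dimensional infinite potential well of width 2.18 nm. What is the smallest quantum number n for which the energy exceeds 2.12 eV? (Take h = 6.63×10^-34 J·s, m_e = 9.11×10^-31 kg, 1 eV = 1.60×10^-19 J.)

E_1 = h²/(8m_eL²) = 1.269×10^-20 J = 0.07931 eV.
Need n² > 2.12/0.07931 = 26.73, i.e. n > 5.170.
The smallest integer satisfying this is n = 6.

n = 6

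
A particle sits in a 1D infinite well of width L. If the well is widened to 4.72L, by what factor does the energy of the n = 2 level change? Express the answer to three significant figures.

0.0449

E_n ∝ 1/L², so the energy scales by 1/4.72² = 0.0449.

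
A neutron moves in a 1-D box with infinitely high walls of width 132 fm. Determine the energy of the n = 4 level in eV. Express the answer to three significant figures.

For an infinite well E_n = n²h²/(8m_nL²), so E_1 = h²/(8m_nL²) = (6.626×10^-34)²/(8·1.675×10^-27·(1.32×10^-13 m)²) = 1.880×10^-15 J.
Then E_4 = 4²·E_1 = 16·1.880×10^-15 J = 3.008×10^-14 J.
Converting, E_4 = 3.008×10^-14 J / (1.602×10^-19 J/eV) = 1.88×10^5 eV.

E_4 = 1.88×10^5 eV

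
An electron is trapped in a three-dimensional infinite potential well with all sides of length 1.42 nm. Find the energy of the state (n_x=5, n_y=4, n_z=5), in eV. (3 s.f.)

For a 3D rectangular well E = (h²/8m_e)·Σ n_i²/L_i² = (6.626×10^-34)²/(8·9.109×10^-31) · [5²/(1.42 nm)² + 4²/(1.42 nm)² + 5²/(1.42 nm)²].
Evaluating gives E = 1.972×10^-18 J = 12.3 eV.

E = 12.3 eV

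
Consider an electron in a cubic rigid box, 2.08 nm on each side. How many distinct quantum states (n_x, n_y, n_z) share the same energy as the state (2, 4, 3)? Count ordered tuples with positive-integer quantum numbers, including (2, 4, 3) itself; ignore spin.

degeneracy = 6

The level has n_x² + n_y² + n_z² = 29. The ordered positive-integer solutions are (2, 3, 4), (2, 4, 3), (3, 2, 4), (3, 4, 2), (4, 2, 3), (4, 3, 2).
That gives 6 states.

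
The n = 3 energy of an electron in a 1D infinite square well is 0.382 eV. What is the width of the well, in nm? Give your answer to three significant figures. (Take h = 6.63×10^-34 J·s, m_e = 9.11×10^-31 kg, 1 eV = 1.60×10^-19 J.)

L = 2.98 nm

From E_n = n²h²/(8m_eL²), L = n·h/√(8m_eE_n).
E_3 = 0.382 eV = 6.112×10^-20 J, so L = 3·6.63×10^-34/√(8·9.11×10^-31·6.112×10^-20) = 2.98×10^-9 m = 2.98 nm.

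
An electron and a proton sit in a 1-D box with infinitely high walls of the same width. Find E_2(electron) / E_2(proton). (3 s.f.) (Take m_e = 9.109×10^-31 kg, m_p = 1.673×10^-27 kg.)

E_n ∝ 1/m at fixed n and L, so the ratio is m_p/m_e = 1.673×10^-27/9.109×10^-31 = 1.84×10^3.

1.84×10^3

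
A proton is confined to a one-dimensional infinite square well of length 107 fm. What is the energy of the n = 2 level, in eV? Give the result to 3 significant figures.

For an infinite well E_n = n²h²/(8m_pL²), so E_1 = h²/(8m_pL²) = (6.626×10^-34)²/(8·1.673×10^-27·(1.07×10^-13 m)²) = 2.865×10^-15 J.
Then E_2 = 2²·E_1 = 4·2.865×10^-15 J = 1.146×10^-14 J.
Converting, E_2 = 1.146×10^-14 J / (1.602×10^-19 J/eV) = 7.15×10^4 eV.

E_2 = 7.15×10^4 eV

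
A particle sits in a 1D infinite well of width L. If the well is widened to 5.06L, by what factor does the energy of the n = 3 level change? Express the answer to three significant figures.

E_n ∝ 1/L², so the energy scales by 1/5.06² = 0.0391.

0.0391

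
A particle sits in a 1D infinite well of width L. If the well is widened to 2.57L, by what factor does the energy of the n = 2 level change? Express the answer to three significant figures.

0.151

E_n ∝ 1/L², so the energy scales by 1/2.57² = 0.151.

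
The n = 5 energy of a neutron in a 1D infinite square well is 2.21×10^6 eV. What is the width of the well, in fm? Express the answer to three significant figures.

L = 48.1 fm

From E_n = n²h²/(8m_nL²), L = n·h/√(8m_nE_n).
E_5 = 2.21×10^6 eV = 3.540×10^-13 J, so L = 5·6.626×10^-34/√(8·1.675×10^-27·3.540×10^-13) = 4.81×10^-14 m = 48.1 fm.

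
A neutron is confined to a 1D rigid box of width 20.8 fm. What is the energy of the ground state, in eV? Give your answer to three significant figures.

For an infinite well E_n = n²h²/(8m_nL²), so E_1 = h²/(8m_nL²) = (6.626×10^-34)²/(8·1.675×10^-27·(2.08×10^-14 m)²) = 7.573×10^-14 J.
Converting, E_1 = 7.573×10^-14 J / (1.602×10^-19 J/eV) = 4.73×10^5 eV.

E_1 = 4.73×10^5 eV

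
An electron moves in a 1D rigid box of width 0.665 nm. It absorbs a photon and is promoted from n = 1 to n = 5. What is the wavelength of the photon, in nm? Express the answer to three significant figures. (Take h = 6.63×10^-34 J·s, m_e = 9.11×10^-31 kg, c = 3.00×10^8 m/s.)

E_1 = h²/(8m_eL²) = 1.364×10^-19 J, so ΔE = (5² − 1²)E_1 = 3.274×10^-18 J.
λ = hc/ΔE = (6.63×10^-34·3.00×10^8)/3.274×10^-18 = 6.08×10^-8 m = 60.8 nm.

λ = 60.8 nm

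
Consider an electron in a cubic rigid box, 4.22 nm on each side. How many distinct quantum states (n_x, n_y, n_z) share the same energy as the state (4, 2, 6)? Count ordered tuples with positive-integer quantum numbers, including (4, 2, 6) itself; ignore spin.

degeneracy = 6

The level has n_x² + n_y² + n_z² = 56. The ordered positive-integer solutions are (2, 4, 6), (2, 6, 4), (4, 2, 6), (4, 6, 2), (6, 2, 4), (6, 4, 2).
That gives 6 states.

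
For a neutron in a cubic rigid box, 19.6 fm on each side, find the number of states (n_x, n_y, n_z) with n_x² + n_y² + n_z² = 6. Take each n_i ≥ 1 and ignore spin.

The level has n_x² + n_y² + n_z² = 6. The ordered positive-integer solutions are (1, 1, 2), (1, 2, 1), (2, 1, 1).
That gives 3 states.

degeneracy = 3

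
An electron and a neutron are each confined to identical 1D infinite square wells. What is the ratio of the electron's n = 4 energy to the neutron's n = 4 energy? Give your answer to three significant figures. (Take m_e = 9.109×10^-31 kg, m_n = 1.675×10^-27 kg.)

E_n ∝ 1/m at fixed n and L, so the ratio is m_n/m_e = 1.675×10^-27/9.109×10^-31 = 1.84×10^3.

1.84×10^3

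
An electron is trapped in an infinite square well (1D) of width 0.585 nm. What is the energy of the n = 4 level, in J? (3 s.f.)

E_4 = 2.82×10^-18 J

For an infinite well E_n = n²h²/(8m_eL²), so E_1 = h²/(8m_eL²) = (6.626×10^-34)²/(8·9.109×10^-31·(5.85×10^-10 m)²) = 1.760×10^-19 J.
Then E_4 = 4²·E_1 = 16·1.760×10^-19 J = 2.82×10^-18 J.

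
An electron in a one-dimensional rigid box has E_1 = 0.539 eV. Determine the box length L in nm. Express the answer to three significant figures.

From E_n = n²h²/(8m_eL²), L = n·h/√(8m_eE_n).
E_1 = 0.539 eV = 8.635×10^-20 J, so L = 1·6.626×10^-34/√(8·9.109×10^-31·8.635×10^-20) = 8.35×10^-10 m = 0.835 nm.

L = 0.835 nm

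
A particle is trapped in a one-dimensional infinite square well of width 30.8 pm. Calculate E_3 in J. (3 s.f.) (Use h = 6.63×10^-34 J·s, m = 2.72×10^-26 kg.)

E_3 = 1.92×10^-20 J

For an infinite well E_n = n²h²/(8mL²), so E_1 = h²/(8mL²) = (6.63×10^-34)²/(8·2.72×10^-26·(3.08×10^-11 m)²) = 2.129×10^-21 J.
Then E_3 = 3²·E_1 = 9·2.129×10^-21 J = 1.92×10^-20 J.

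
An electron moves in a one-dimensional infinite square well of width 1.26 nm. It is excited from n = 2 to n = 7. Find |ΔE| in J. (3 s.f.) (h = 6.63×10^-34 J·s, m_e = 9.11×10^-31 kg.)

|ΔE| = 1.71×10^-18 J

E_1 = h²/(8m_eL²) = 3.799×10^-20 J.
|ΔE| = |2² − 7²|·E_1 = 45·3.799×10^-20 J = 1.71×10^-18 J.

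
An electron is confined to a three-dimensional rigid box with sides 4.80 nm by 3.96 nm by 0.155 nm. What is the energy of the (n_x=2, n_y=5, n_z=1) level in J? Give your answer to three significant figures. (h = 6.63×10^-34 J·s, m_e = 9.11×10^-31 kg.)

For a 3D rectangular well E = (h²/8m_e)·Σ n_i²/L_i² = (6.63×10^-34)²/(8·9.11×10^-31) · [2²/(4.80 nm)² + 5²/(3.96 nm)² + 1²/(0.155 nm)²].
Evaluating gives E = 2.62×10^-18 J.

E = 2.62×10^-18 J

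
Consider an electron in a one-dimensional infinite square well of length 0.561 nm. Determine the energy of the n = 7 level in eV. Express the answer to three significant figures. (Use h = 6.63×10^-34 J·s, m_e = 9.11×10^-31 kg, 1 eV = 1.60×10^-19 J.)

For an infinite well E_n = n²h²/(8m_eL²), so E_1 = h²/(8m_eL²) = (6.63×10^-34)²/(8·9.11×10^-31·(5.61×10^-10 m)²) = 1.916×10^-19 J.
Then E_7 = 7²·E_1 = 49·1.916×10^-19 J = 9.388×10^-18 J.
Converting, E_7 = 9.388×10^-18 J / (1.60×10^-19 J/eV) = 58.7 eV.

E_7 = 58.7 eV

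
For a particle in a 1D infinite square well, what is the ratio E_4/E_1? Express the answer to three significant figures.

E_n ∝ n², so E_4/E_1 = 4²/1² = 16/1 = 16.0.

16.0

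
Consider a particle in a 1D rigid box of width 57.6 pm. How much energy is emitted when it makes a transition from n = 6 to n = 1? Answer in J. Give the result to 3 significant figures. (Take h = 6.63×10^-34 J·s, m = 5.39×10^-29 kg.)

|ΔE| = 1.08×10^-17 J

E_1 = h²/(8mL²) = 3.073×10^-19 J.
|ΔE| = |6² − 1²|·E_1 = 35·3.073×10^-19 J = 1.08×10^-17 J.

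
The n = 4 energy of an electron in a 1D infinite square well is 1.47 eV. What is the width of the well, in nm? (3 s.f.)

From E_n = n²h²/(8m_eL²), L = n·h/√(8m_eE_n).
E_4 = 1.47 eV = 2.355×10^-19 J, so L = 4·6.626×10^-34/√(8·9.109×10^-31·2.355×10^-19) = 2.02×10^-9 m = 2.02 nm.

L = 2.02 nm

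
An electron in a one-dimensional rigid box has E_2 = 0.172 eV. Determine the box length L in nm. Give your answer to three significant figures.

L = 2.96 nm

From E_n = n²h²/(8m_eL²), L = n·h/√(8m_eE_n).
E_2 = 0.172 eV = 2.755×10^-20 J, so L = 2·6.626×10^-34/√(8·9.109×10^-31·2.755×10^-20) = 2.96×10^-9 m = 2.96 nm.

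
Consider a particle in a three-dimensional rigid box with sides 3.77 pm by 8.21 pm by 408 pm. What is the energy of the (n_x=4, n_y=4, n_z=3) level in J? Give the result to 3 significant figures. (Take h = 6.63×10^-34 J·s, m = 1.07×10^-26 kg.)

E = 7.00×10^-18 J

For a 3D rectangular well E = (h²/8m)·Σ n_i²/L_i² = (6.63×10^-34)²/(8·1.07×10^-26) · [4²/(3.77 pm)² + 4²/(8.21 pm)² + 3²/(408 pm)²].
Evaluating gives E = 7.00×10^-18 J.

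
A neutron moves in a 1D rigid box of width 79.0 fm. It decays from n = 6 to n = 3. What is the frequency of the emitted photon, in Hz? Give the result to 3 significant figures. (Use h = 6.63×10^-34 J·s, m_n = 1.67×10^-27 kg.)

E_1 = h²/(8m_nL²) = 5.272×10^-15 J and ΔE = (6² − 3²)E_1 = 1.423×10^-13 J.
f = ΔE/h = 1.423×10^-13/6.63×10^-34 = 2.15×10^20 Hz.

f = 2.15×10^20 Hz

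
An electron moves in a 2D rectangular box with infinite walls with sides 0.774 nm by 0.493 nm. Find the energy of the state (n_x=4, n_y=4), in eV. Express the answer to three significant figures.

E = 34.8 eV

For a 2D rectangular well E = (h²/8m_e)·Σ n_i²/L_i² = (6.626×10^-34)²/(8·9.109×10^-31) · [4²/(0.774 nm)² + 4²/(0.493 nm)²].
Evaluating gives E = 5.575×10^-18 J = 34.8 eV.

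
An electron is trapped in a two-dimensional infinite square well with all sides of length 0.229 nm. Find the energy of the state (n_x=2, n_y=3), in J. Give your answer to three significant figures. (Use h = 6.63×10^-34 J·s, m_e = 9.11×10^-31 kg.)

For a 2D rectangular well E = (h²/8m_e)·Σ n_i²/L_i² = (6.63×10^-34)²/(8·9.11×10^-31) · [2²/(0.229 nm)² + 3²/(0.229 nm)²].
Evaluating gives E = 1.50×10^-17 J.

E = 1.50×10^-17 J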